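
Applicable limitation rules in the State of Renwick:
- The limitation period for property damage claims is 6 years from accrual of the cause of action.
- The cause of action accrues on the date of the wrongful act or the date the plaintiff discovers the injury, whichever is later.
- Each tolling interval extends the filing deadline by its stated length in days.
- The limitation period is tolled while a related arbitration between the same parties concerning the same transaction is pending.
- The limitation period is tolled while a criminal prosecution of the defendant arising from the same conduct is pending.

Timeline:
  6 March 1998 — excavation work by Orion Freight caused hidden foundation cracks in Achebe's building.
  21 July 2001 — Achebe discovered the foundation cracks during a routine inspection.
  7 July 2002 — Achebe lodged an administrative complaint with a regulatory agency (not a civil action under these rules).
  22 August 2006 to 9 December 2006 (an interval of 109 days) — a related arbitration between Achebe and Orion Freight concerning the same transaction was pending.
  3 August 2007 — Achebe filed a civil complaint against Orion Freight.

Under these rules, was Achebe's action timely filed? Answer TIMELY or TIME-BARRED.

Taking the later of the act (6 March 1998) and discovery (21 July 2001), the claim accrued on 21 July 2001.
Adding the 6 years base period to 21 July 2001 gives a deadline of 21 July 2007, before any tolling.
The pending related arbitration from 22 August 2006 to 9 December 2006 tolled the period for 109 days, extending the deadline to 7 November 2007.
Nothing else in the chronology tolls or restarts the period.
Filing on 3 August 2007 beat the 7 November 2007 deadline — the action is timely.

TIMELY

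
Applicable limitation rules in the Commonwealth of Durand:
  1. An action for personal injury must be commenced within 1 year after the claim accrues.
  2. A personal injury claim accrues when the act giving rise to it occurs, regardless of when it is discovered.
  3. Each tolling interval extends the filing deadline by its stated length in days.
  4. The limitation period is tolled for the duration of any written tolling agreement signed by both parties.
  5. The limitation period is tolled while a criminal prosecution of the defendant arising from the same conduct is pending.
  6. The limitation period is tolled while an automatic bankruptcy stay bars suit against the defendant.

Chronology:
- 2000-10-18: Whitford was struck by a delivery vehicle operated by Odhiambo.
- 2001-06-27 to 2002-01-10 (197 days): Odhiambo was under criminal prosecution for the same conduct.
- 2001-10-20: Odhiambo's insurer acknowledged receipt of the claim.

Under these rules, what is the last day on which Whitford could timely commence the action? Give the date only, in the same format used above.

2002-05-03

The limitation period began to run on 2000-10-18.
The untolled deadline — 1 year after 2000-10-18 — is 2001-10-18.
The pending criminal prosecution from 2001-06-27 to 2002-01-10 tolled the period for 197 days, extending the deadline to 2002-05-03.
The other events in the timeline have no effect on the limitation period under the stated rules.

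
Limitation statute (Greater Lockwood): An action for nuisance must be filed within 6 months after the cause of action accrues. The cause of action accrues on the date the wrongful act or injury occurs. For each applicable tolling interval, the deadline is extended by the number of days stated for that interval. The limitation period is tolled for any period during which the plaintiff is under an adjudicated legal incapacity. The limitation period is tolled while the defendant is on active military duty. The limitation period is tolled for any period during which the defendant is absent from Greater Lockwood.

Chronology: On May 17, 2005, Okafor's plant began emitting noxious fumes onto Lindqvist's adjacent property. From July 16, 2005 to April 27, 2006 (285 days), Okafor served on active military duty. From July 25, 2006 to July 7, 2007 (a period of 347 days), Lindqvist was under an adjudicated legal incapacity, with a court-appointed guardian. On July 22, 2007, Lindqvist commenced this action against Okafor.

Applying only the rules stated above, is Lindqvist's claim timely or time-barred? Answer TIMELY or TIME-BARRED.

TIMELY

The limitation period began to run on May 17, 2005.
The untolled deadline — 6 months after May 17, 2005 — is November 17, 2005.
The defendant's active military service from July 16, 2005 to April 27, 2006 tolled the period for 285 days, extending the deadline to August 29, 2006.
The period was tolled for 347 days by the plaintiff's legal incapacity (July 25, 2006 to July 7, 2007), pushing the deadline to August 11, 2007.
Filing on July 22, 2007 beat the August 11, 2007 deadline — the action is timely.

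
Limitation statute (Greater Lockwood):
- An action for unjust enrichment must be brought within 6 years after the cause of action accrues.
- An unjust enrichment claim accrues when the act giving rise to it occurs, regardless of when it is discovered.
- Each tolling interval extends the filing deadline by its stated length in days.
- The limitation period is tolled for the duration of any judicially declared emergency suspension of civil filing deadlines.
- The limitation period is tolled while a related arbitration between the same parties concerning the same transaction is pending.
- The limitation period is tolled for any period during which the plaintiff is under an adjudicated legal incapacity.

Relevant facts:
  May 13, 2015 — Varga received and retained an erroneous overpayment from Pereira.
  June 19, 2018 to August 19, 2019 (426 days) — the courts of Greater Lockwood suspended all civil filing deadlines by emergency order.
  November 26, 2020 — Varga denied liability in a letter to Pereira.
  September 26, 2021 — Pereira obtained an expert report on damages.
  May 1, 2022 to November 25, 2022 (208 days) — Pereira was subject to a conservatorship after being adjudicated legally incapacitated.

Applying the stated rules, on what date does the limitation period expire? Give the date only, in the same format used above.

The cause of action accrued on May 13, 2015, the date of the act.
The untolled deadline — 6 years after May 13, 2015 — is May 13, 2021.
The emergency suspension of filing deadlines from June 19, 2018 to August 19, 2019 tolled the period for 426 days, extending the deadline to July 13, 2022.
The period was tolled for 208 days by the plaintiff's legal incapacity (May 1, 2022 to November 25, 2022), pushing the deadline to February 6, 2023.
None of the other events listed affects the running of the period under the stated rules.

February 6, 2023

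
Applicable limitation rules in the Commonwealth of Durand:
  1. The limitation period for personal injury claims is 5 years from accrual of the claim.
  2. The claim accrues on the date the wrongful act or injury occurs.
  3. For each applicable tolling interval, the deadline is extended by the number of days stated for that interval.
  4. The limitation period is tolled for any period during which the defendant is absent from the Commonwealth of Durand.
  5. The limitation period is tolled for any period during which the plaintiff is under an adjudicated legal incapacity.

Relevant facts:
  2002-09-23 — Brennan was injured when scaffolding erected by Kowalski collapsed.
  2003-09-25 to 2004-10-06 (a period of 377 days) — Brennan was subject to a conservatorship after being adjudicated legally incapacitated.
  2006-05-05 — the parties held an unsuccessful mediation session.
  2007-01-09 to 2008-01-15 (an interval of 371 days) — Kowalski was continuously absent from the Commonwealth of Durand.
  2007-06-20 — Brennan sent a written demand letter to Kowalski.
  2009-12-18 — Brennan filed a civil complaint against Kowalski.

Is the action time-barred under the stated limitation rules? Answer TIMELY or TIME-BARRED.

TIME-BARRED

The limitation period began to run on 2002-09-23.
Adding the 5 years base period to 2002-09-23 gives a deadline of 2007-09-23, before any tolling.
The period was tolled for 377 days by the plaintiff's legal incapacity (2003-09-25 to 2004-10-06), pushing the deadline to 2008-10-04.
The period was tolled for 371 days by the defendant's absence from the jurisdiction (2007-01-09 to 2008-01-15), pushing the deadline to 2009-10-10.
None of the other events listed affects the running of the period under the stated rules.
Brennan filed on 2009-12-18, after the 2009-10-10 deadline, so the action is time-barred.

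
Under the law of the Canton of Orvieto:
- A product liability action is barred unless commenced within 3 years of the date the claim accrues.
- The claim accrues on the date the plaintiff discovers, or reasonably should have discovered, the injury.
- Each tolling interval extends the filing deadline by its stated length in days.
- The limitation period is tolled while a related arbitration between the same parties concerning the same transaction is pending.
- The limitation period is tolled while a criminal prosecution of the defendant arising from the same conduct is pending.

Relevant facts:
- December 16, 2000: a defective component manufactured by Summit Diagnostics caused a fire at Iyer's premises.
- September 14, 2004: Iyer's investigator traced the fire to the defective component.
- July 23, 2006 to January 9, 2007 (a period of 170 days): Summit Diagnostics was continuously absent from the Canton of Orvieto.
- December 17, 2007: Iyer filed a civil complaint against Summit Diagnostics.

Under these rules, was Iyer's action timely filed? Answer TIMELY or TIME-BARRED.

Accrual is tied to discovery, so the period began on September 14, 2004 rather than on December 16, 2000 when the act occurred.
3 years from September 14, 2004 is September 14, 2007.
Although the defendant's absence ran from July 23, 2006 to January 9, 2007, the stated rules do not make that a tolling event, so it is disregarded.
Filing on December 17, 2007 missed the September 14, 2007 deadline — the action is time-barred.

TIME-BARRED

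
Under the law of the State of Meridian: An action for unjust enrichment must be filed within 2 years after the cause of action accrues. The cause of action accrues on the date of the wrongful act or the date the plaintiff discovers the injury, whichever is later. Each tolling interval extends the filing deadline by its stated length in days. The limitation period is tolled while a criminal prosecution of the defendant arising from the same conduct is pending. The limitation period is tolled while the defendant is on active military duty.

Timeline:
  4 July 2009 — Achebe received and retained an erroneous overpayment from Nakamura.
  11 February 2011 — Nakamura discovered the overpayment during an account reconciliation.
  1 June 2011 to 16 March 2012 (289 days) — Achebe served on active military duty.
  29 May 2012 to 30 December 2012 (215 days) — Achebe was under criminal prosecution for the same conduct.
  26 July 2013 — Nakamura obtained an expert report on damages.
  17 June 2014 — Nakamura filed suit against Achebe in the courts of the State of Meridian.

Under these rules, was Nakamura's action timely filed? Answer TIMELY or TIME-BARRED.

Because discovery on 11 February 2011 post-dates the 4 July 2009 act, accrual under the later-of rule falls on 11 February 2011.
Adding the 2 years base period to 11 February 2011 gives a deadline of 11 February 2013, before any tolling.
Because the defendant's active military service ran from 1 June 2011 to 16 March 2012, the deadline is extended by 289 days to 27 November 2013.
Because the pending criminal prosecution ran from 29 May 2012 to 30 December 2012, the deadline is extended by 215 days to 30 June 2014.
None of the other events listed affects the running of the period under the stated rules.
The 17 June 2014 filing precedes the 30 June 2014 deadline; the claim is timely.

TIMELY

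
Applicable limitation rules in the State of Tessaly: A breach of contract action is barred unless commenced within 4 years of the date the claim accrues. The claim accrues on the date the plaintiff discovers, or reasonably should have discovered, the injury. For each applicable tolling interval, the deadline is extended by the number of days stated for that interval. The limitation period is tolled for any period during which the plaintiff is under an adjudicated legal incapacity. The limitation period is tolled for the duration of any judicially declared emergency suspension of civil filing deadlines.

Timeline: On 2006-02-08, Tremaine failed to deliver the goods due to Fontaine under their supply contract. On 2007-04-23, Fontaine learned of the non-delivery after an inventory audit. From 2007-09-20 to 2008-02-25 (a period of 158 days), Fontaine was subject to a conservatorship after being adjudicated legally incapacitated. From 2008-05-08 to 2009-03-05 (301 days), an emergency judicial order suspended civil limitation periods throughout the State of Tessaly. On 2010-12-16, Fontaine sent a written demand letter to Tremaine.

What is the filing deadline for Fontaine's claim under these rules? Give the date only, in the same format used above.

2012-07-25

Under the discovery rule, the claim accrued on 2007-04-23, when Fontaine discovered the injury — not on the 2006-02-08 date of the underlying act.
The untolled deadline — 4 years after 2007-04-23 — is 2011-04-23.
Because the plaintiff's legal incapacity ran from 2007-09-20 to 2008-02-25, the deadline is extended by 158 days to 2011-09-28.
Because the emergency suspension of filing deadlines ran from 2008-05-08 to 2009-03-05, the deadline is extended by 301 days to 2012-07-25.
The other events in the timeline have no effect on the limitation period under the stated rules.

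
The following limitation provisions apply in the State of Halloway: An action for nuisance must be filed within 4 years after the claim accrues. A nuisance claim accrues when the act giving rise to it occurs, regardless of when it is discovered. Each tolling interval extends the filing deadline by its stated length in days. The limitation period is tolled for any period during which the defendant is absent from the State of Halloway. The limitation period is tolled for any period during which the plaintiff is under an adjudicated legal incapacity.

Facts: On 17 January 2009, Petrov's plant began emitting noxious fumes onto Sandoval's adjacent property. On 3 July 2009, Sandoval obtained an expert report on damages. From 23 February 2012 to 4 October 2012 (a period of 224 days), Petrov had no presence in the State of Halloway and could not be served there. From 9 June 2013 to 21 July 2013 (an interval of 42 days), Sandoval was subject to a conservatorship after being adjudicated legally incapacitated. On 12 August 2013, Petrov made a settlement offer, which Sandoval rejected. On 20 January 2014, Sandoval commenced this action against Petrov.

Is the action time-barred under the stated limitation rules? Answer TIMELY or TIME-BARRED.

TIME-BARRED

The claim accrued on 17 January 2009, when the wrongful act occurred.
The untolled deadline — 4 years after 17 January 2009 — is 17 January 2013.
The period was tolled for 224 days by the defendant's absence from the jurisdiction (23 February 2012 to 4 October 2012), pushing the deadline to 29 August 2013.
The plaintiff's legal incapacity from 9 June 2013 to 21 July 2013 tolled the period for 42 days, extending the deadline to 10 October 2013.
Nothing else in the chronology tolls or restarts the period.
Filing on 20 January 2014 missed the 10 October 2013 deadline — the action is time-barred.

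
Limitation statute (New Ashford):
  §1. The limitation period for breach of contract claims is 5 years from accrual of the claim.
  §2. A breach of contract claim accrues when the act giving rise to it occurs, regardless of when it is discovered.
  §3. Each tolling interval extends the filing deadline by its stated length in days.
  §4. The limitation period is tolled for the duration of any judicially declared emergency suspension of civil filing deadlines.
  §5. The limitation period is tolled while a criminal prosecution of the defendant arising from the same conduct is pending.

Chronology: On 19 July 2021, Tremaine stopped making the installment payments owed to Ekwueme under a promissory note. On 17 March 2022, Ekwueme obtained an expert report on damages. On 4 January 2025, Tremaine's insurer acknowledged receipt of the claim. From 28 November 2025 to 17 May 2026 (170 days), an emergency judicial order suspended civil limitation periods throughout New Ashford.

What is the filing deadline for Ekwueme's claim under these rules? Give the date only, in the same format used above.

5 January 2027

The claim accrued on 19 July 2021, when the wrongful act occurred.
Adding the 5 years base period to 19 July 2021 gives a deadline of 19 July 2026, before any tolling.
Because the emergency suspension of filing deadlines ran from 28 November 2025 to 17 May 2026, the deadline is extended by 170 days to 5 January 2027.
The other events in the timeline have no effect on the limitation period under the stated rules.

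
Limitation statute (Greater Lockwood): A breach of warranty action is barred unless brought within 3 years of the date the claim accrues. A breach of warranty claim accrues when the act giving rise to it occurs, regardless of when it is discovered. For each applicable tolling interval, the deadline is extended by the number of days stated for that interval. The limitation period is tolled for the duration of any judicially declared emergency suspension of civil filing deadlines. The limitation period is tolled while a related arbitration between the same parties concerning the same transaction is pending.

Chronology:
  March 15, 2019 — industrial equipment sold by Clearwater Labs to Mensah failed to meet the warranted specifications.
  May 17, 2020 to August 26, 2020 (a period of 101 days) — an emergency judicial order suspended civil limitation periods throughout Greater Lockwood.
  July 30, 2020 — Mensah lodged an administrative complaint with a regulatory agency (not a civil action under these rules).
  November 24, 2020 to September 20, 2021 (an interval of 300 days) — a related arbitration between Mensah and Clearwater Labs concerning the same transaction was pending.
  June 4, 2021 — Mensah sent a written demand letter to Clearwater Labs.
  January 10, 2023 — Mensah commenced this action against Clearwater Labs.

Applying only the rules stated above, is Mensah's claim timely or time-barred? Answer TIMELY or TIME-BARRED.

The limitation period began to run on March 15, 2019.
3 years from March 15, 2019 is March 15, 2022.
The period was tolled for 101 days by the emergency suspension of filing deadlines (May 17, 2020 to August 26, 2020), pushing the deadline to June 24, 2022.
Because the pending related arbitration ran from November 24, 2020 to September 20, 2021, the deadline is extended by 300 days to April 20, 2023.
Nothing else in the chronology tolls or restarts the period.
The January 10, 2023 filing precedes the April 20, 2023 deadline; the claim is timely.

TIMELY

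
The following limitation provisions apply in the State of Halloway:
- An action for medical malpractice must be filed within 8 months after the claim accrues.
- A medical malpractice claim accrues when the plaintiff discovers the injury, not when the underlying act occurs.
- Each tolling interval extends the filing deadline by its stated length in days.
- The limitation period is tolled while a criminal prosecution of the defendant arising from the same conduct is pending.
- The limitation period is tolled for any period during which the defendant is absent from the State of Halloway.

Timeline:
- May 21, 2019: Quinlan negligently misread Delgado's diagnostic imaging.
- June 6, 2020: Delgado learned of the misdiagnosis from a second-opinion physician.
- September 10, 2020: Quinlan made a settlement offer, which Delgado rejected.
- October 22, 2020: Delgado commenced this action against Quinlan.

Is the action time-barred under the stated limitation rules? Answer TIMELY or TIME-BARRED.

TIMELY

Accrual is tied to discovery, so the period began on June 6, 2020 rather than on May 21, 2019 when the act occurred.
The untolled deadline — 8 months after June 6, 2020 — is February 6, 2021.
The other events in the timeline have no effect on the limitation period under the stated rules.
The October 22, 2020 filing precedes the February 6, 2021 deadline; the claim is timely.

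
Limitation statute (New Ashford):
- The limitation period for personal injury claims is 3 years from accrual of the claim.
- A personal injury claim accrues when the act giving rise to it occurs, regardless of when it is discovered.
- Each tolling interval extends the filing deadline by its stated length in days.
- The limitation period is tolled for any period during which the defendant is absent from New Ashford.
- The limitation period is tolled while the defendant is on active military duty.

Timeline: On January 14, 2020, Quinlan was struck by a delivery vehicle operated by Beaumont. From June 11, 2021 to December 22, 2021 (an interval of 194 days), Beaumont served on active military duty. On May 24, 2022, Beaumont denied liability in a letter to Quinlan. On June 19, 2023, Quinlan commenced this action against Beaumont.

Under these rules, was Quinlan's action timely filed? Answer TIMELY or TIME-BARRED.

TIMELY

The limitation period began to run on January 14, 2020.
The untolled deadline — 3 years after January 14, 2020 — is January 14, 2023.
Because the defendant's active military service ran from June 11, 2021 to December 22, 2021, the deadline is extended by 194 days to July 27, 2023.
Nothing else in the chronology tolls or restarts the period.
The June 19, 2023 filing precedes the July 27, 2023 deadline; the claim is timely.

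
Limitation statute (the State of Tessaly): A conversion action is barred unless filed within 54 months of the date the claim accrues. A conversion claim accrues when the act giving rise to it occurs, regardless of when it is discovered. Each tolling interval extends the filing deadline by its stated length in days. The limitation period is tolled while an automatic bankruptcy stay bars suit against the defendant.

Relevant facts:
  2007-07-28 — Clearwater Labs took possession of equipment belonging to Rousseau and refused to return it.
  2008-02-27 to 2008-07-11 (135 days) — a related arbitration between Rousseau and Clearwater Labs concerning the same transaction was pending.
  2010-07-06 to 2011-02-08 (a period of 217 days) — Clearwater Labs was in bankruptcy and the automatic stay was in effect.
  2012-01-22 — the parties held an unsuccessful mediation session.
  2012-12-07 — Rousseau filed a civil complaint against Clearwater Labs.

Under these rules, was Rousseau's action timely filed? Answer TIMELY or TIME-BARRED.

TIME-BARRED

The claim accrued on 2007-07-28, when the wrongful act occurred.
Adding the 54 months base period to 2007-07-28 gives a deadline of 2012-01-28, before any tolling.
The automatic bankruptcy stay from 2010-07-06 to 2011-02-08 tolled the period for 217 days, extending the deadline to 2012-09-01.
The pending related arbitration from 2008-02-27 to 2008-07-11 does not toll the period, because no stated rule makes a pending arbitration a tolling event.
The other events in the timeline have no effect on the limitation period under the stated rules.
Filing on 2012-12-07 missed the 2012-09-01 deadline — the action is time-barred.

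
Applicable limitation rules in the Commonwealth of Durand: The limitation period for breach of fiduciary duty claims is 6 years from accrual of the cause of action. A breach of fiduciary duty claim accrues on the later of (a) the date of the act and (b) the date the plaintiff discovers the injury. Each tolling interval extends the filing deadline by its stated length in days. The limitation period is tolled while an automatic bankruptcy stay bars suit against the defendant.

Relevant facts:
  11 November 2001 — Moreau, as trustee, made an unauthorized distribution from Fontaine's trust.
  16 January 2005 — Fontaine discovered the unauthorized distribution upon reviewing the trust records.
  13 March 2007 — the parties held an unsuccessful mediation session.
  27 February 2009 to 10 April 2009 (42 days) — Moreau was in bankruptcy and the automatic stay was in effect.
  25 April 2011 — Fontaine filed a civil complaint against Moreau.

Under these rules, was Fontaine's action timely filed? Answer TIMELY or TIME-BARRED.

TIME-BARRED

Because discovery on 16 January 2005 post-dates the 11 November 2001 act, accrual under the later-of rule falls on 16 January 2005.
6 years from 16 January 2005 is 16 January 2011.
The automatic bankruptcy stay from 27 February 2009 to 10 April 2009 tolled the period for 42 days, extending the deadline to 27 February 2011.
None of the other events listed affects the running of the period under the stated rules.
Filing on 25 April 2011 missed the 27 February 2011 deadline — the action is time-barred.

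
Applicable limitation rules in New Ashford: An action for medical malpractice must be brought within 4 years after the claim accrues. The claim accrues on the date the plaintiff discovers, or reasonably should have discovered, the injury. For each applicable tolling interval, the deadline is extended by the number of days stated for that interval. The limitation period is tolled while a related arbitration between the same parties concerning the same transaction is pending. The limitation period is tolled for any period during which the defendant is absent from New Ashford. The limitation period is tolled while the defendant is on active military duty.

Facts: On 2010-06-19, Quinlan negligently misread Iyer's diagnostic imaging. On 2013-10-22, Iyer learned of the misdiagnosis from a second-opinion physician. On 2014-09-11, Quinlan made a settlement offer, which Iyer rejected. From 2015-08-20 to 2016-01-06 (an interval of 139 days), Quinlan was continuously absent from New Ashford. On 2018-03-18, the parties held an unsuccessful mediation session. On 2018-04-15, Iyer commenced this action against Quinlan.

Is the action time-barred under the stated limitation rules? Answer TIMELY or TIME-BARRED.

TIME-BARRED

Accrual is tied to discovery, so the period began on 2013-10-22 rather than on 2010-06-19 when the act occurred.
4 years from 2013-10-22 is 2017-10-22.
The defendant's absence from the jurisdiction from 2015-08-20 to 2016-01-06 tolled the period for 139 days, extending the deadline to 2018-03-10.
None of the other events listed affects the running of the period under the stated rules.
Filing on 2018-04-15 missed the 2018-03-10 deadline — the action is time-barred.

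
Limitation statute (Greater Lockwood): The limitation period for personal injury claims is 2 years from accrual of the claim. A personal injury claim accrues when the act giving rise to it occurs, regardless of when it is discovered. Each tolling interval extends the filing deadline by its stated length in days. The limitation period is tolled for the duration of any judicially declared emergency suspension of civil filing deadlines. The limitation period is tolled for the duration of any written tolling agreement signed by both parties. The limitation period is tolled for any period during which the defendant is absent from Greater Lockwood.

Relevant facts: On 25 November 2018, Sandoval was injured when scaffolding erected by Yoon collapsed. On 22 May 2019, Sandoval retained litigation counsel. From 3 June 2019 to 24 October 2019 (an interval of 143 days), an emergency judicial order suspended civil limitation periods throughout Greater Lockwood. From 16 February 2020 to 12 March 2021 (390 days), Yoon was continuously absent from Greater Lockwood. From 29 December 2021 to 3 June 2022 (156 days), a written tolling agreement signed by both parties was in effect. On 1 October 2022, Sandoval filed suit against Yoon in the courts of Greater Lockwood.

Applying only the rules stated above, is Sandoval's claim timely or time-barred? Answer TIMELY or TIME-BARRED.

The limitation period began to run on 25 November 2018.
The untolled deadline — 2 years after 25 November 2018 — is 25 November 2020.
The emergency suspension of filing deadlines from 3 June 2019 to 24 October 2019 tolled the period for 143 days, extending the deadline to 17 April 2021.
Because the defendant's absence from the jurisdiction ran from 16 February 2020 to 12 March 2021, the deadline is extended by 390 days to 12 May 2022.
The period was tolled for 156 days by the written tolling agreement (29 December 2021 to 3 June 2022), pushing the deadline to 15 October 2022.
The other events in the timeline have no effect on the limitation period under the stated rules.
Filing on 1 October 2022 beat the 15 October 2022 deadline — the action is timely.

TIMELY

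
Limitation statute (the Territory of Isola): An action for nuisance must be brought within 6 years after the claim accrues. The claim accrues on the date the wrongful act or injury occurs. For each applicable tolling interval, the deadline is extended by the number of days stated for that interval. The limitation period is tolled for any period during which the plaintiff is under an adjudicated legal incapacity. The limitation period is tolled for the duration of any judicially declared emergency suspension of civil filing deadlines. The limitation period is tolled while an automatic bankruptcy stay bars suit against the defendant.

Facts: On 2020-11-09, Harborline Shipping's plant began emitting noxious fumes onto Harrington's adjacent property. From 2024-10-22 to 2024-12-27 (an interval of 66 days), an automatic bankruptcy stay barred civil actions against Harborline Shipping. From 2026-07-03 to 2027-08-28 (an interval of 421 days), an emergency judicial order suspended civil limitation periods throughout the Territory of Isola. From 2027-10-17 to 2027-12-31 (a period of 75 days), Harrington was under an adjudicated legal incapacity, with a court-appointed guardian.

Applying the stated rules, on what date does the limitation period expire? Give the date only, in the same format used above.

The limitation period began to run on 2020-11-09.
Adding the 6 years base period to 2020-11-09 gives a deadline of 2026-11-09, before any tolling.
Because the automatic bankruptcy stay ran from 2024-10-22 to 2024-12-27, the deadline is extended by 66 days to 2027-01-14.
The period was tolled for 421 days by the emergency suspension of filing deadlines (2026-07-03 to 2027-08-28), pushing the deadline to 2028-03-10.
Because the plaintiff's legal incapacity ran from 2027-10-17 to 2027-12-31, the deadline is extended by 75 days to 2028-05-24.

2028-05-24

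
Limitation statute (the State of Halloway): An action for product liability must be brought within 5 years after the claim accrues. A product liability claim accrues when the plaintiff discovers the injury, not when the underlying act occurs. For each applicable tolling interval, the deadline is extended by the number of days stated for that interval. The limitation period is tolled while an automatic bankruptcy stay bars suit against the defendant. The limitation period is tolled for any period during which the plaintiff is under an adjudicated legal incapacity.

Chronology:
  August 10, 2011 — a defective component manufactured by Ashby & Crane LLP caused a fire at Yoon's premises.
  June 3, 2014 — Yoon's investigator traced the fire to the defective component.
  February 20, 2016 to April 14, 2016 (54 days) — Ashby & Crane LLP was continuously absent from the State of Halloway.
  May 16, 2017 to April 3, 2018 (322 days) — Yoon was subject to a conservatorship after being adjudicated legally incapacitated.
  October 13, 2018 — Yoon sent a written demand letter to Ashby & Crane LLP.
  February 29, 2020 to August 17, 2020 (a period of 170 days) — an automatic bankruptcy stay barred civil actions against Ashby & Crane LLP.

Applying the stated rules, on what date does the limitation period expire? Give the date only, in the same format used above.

Accrual is tied to discovery, so the period began on June 3, 2014 rather than on August 10, 2011 when the act occurred.
The untolled deadline — 5 years after June 3, 2014 — is June 3, 2019.
Because the plaintiff's legal incapacity ran from May 16, 2017 to April 3, 2018, the deadline is extended by 322 days to April 20, 2020.
The automatic bankruptcy stay from February 29, 2020 to August 17, 2020 tolled the period for 170 days, extending the deadline to October 7, 2020.
Although the defendant's absence ran from February 20, 2016 to April 14, 2016, the stated rules do not make that a tolling event, so it is disregarded.
None of the other events listed affects the running of the period under the stated rules.

October 7, 2020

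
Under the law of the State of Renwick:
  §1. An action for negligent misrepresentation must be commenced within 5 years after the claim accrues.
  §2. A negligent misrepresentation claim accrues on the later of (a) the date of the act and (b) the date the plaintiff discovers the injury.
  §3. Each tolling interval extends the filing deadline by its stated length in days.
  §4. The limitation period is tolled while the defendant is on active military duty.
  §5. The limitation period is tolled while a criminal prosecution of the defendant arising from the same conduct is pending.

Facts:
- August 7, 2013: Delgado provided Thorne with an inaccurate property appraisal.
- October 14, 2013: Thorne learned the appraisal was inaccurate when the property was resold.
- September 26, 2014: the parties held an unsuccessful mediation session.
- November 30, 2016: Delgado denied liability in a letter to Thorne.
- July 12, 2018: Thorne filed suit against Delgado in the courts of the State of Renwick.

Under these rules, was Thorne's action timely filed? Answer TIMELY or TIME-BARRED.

TIMELY

The claim accrued on October 14, 2013 — the later of the August 7, 2013 act and the October 14, 2013 discovery.
The untolled deadline — 5 years after October 14, 2013 — is October 14, 2018.
Nothing else in the chronology tolls or restarts the period.
Thorne filed on July 12, 2018, before the October 14, 2018 deadline, so the action is timely.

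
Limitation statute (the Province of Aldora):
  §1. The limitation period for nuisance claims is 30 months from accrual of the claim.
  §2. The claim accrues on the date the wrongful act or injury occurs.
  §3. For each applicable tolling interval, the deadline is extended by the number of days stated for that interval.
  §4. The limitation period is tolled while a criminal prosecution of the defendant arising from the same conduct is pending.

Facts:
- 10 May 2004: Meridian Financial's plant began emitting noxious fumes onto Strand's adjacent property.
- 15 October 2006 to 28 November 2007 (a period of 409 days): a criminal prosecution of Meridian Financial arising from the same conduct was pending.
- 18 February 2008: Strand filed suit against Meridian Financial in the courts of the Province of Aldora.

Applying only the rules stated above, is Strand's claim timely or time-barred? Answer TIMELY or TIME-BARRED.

The claim accrued on 10 May 2004, the date of the act.
The untolled deadline — 30 months after 10 May 2004 — is 10 November 2006.
The period was tolled for 409 days by the pending criminal prosecution (15 October 2006 to 28 November 2007), pushing the deadline to 24 December 2007.
The 18 February 2008 filing falls after the 24 December 2007 deadline; the claim is time-barred.

TIME-BARRED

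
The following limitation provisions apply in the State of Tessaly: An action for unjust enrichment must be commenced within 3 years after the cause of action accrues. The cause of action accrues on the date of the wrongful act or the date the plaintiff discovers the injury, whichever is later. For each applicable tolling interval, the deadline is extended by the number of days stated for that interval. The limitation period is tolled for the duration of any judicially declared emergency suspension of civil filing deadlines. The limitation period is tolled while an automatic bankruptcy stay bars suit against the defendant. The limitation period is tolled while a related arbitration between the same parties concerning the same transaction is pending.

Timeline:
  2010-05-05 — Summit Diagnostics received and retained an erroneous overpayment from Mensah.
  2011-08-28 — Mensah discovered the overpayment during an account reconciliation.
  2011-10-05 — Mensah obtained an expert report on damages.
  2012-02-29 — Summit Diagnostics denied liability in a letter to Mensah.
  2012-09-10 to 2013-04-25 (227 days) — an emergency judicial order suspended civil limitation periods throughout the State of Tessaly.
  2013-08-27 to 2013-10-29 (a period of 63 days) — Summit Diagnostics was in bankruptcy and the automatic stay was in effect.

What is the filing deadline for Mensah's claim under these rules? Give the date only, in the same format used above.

2015-06-14

The claim accrued on 2011-08-28 — the later of the 2010-05-05 act and the 2011-08-28 discovery.
Adding the 3 years base period to 2011-08-28 gives a deadline of 2014-08-28, before any tolling.
The period was tolled for 227 days by the emergency suspension of filing deadlines (2012-09-10 to 2013-04-25), pushing the deadline to 2015-04-12.
The period was tolled for 63 days by the automatic bankruptcy stay (2013-08-27 to 2013-10-29), pushing the deadline to 2015-06-14.
None of the other events listed affects the running of the period under the stated rules.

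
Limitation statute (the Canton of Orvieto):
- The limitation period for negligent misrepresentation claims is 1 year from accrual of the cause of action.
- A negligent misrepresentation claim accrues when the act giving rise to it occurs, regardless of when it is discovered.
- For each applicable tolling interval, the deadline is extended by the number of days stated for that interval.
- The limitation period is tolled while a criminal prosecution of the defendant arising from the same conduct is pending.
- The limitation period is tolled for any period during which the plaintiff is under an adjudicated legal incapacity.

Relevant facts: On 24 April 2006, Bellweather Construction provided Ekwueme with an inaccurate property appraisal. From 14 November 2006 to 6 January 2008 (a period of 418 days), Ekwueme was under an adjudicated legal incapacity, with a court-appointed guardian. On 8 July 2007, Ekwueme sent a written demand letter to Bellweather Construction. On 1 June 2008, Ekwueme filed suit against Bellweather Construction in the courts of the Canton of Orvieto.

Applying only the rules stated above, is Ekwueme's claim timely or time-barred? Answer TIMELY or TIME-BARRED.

The cause of action accrued on 24 April 2006, the date of the act.
Adding the 1 year base period to 24 April 2006 gives a deadline of 24 April 2007, before any tolling.
Because the plaintiff's legal incapacity ran from 14 November 2006 to 6 January 2008, the deadline is extended by 418 days to 15 June 2008.
The other events in the timeline have no effect on the limitation period under the stated rules.
Ekwueme filed on 1 June 2008, before the 15 June 2008 deadline, so the action is timely.

TIMELY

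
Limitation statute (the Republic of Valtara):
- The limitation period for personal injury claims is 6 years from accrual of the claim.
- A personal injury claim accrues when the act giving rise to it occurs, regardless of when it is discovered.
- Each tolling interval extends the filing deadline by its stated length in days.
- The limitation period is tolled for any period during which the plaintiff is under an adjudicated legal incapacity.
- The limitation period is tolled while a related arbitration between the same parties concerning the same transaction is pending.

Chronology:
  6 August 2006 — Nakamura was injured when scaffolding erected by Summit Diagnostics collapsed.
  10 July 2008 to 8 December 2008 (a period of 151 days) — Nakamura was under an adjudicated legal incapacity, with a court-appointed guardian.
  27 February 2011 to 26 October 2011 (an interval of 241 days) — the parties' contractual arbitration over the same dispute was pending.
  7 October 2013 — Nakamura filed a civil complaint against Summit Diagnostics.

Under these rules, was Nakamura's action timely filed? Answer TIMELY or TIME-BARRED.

The limitation period began to run on 6 August 2006.
The untolled deadline — 6 years after 6 August 2006 — is 6 August 2012.
The plaintiff's legal incapacity from 10 July 2008 to 8 December 2008 tolled the period for 151 days, extending the deadline to 4 January 2013.
Because the pending related arbitration ran from 27 February 2011 to 26 October 2011, the deadline is extended by 241 days to 2 September 2013.
The 7 October 2013 filing falls after the 2 September 2013 deadline; the claim is time-barred.

TIME-BARRED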